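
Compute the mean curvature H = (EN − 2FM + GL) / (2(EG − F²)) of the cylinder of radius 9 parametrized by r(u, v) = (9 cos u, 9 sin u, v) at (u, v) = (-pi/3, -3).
H = -1/18

With E = 81, F = 0, G = 1, L = -9, M = 0, N = 0, assemble
  H = (EN − 2FM + GL) / (2(EG − F²)) = -1/18.
At (u, v) = (-pi/3, -3): H = -1/18.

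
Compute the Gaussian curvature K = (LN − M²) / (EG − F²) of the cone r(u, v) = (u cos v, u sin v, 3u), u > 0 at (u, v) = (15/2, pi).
K = 0

Coefficients of the first fundamental form: E = 10, F = 0, G = u^2.
Coefficients of the second fundamental form: L = 0, M = 0, N = 3*sqrt(10)*u^2/(10*Abs(u)).
Assemble K = (LN − M²)/(EG − F²) = 0. At (u, v) = (15/2, pi): K = 0.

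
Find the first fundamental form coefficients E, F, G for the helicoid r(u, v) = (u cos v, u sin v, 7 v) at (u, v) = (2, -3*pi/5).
E = 1;  F = 0;  G = 53

Partials: r_u = (cos(v), sin(v), 0), r_v = (-u*sin(v), u*cos(v), 7). As functions of (u, v):
  E = r_u · r_u = 1,
  F = r_u · r_v = 0,
  G = r_v · r_v = u^2 + 49.
Evaluating at (u, v) = (2, -3*pi/5): E = 1, F = 0, G = 53.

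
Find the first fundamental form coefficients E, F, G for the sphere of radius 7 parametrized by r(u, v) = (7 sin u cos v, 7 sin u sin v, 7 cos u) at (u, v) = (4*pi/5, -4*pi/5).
E = 49;  F = 0;  G = 245/8 - 49*sqrt(5)/8

Partials: r_u = (7*cos(u)*cos(v), 7*sin(v)*cos(u), -7*sin(u)), r_v = (-7*sin(u)*sin(v), 7*sin(u)*cos(v), 0). As functions of (u, v):
  E = r_u · r_u = 49,
  F = r_u · r_v = 0,
  G = r_v · r_v = 49*sin(u)^2.
Evaluating at (u, v) = (4*pi/5, -4*pi/5): E = 49, F = 0, G = 245/8 - 49*sqrt(5)/8.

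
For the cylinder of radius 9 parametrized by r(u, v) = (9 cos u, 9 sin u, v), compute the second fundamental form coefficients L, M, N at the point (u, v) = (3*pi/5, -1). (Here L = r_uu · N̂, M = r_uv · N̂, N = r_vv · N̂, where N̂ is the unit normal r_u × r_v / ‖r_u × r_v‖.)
L = -9;  M = 0;  N = 0

Compute the unit normal N̂(u, v) = (cos(u), sin(u), 0), and the second partials r_uu, r_uv, r_vv. Take dot products:
  L(u, v) = r_uu · N̂ = -9,
  M(u, v) = r_uv · N̂ = 0,
  N(u, v) = r_vv · N̂ = 0.
Evaluating at (u, v) = (3*pi/5, -1):
  L = -9, M = 0, N = 0.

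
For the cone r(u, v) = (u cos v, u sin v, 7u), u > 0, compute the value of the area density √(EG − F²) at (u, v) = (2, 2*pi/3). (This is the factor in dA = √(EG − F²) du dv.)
√(EG − F²)|_{(2, 2*pi/3)} = 10*sqrt(2)

E = 50, F = 0, G = u^2, so EG − F² = 50*u^2. Taking the positive square root: √(EG − F²) = 5*sqrt(2)*Abs(u). At (u, v) = (2, 2*pi/3): 10*sqrt(2).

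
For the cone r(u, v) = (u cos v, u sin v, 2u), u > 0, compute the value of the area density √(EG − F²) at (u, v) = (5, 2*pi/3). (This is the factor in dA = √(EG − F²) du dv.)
√(EG − F²)|_{(5, 2*pi/3)} = 5*sqrt(5)

E = 5, F = 0, G = u^2, so EG − F² = 5*u^2. Taking the positive square root: √(EG − F²) = sqrt(5)*Abs(u). At (u, v) = (5, 2*pi/3): 5*sqrt(5).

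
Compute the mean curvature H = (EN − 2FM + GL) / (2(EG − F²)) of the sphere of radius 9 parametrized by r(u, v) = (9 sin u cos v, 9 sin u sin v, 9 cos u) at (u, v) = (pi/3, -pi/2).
H = -1/9

With E = 81, F = 0, G = 81*sin(u)^2, L = -9*sin(u)/Abs(sin(u)), M = 0, N = -9*sin(u)^3/Abs(sin(u)), assemble
  H = (EN − 2FM + GL) / (2(EG − F²)) = -sin(u)/(9*Abs(sin(u))).
At (u, v) = (pi/3, -pi/2): H = -1/9.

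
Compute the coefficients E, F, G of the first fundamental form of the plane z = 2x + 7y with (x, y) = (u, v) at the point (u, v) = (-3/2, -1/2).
E = 5;  F = 14;  G = 50

Partials: r_u = (1, 0, 2), r_v = (0, 1, 7). As functions of (u, v):
  E = r_u · r_u = 5,
  F = r_u · r_v = 14,
  G = r_v · r_v = 50.
Evaluating at (u, v) = (-3/2, -1/2): E = 5, F = 14, G = 50.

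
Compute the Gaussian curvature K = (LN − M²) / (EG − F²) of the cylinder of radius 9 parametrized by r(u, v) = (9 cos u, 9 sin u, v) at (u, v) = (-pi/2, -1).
K = 0

Coefficients of the first fundamental form: E = 81, F = 0, G = 1.
Coefficients of the second fundamental form: L = -9, M = 0, N = 0.
Assemble K = (LN − M²)/(EG − F²) = 0. At (u, v) = (-pi/2, -1): K = 0.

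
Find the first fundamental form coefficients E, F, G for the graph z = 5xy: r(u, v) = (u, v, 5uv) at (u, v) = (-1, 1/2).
E = 29/4;  F = -25/2;  G = 26

Partials: r_u = (1, 0, 5*v), r_v = (0, 1, 5*u). As functions of (u, v):
  E = r_u · r_u = 25*v^2 + 1,
  F = r_u · r_v = 25*u*v,
  G = r_v · r_v = 25*u^2 + 1.
Evaluating at (u, v) = (-1, 1/2): E = 29/4, F = -25/2, G = 26.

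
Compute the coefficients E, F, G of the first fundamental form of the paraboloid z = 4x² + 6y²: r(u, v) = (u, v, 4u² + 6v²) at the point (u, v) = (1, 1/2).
E = 65;  F = 48;  G = 37

Partials: r_u = (1, 0, 8*u), r_v = (0, 1, 12*v). As functions of (u, v):
  E = r_u · r_u = 64*u^2 + 1,
  F = r_u · r_v = 96*u*v,
  G = r_v · r_v = 144*v^2 + 1.
Evaluating at (u, v) = (1, 1/2): E = 65, F = 48, G = 37.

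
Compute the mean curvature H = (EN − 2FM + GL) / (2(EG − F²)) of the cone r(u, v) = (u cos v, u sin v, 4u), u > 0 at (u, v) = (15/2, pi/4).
H = 4*sqrt(17)/255

With E = 17, F = 0, G = u^2, L = 0, M = 0, N = 4*sqrt(17)*u^2/(17*Abs(u)), assemble
  H = (EN − 2FM + GL) / (2(EG − F²)) = 2*sqrt(17)/(17*Abs(u)).
At (u, v) = (15/2, pi/4): H = 4*sqrt(17)/255.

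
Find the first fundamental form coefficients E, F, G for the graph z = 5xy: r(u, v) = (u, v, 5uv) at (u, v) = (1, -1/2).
E = 29/4;  F = -25/2;  G = 26

Partials: r_u = (1, 0, 5*v), r_v = (0, 1, 5*u). As functions of (u, v):
  E = r_u · r_u = 25*v^2 + 1,
  F = r_u · r_v = 25*u*v,
  G = r_v · r_v = 25*u^2 + 1.
Evaluating at (u, v) = (1, -1/2): E = 29/4, F = -25/2, G = 26.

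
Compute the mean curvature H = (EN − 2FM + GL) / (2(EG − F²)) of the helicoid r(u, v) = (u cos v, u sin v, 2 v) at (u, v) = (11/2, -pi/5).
H = 0

With E = 1, F = 0, G = u^2 + 4, L = 0, M = -2/sqrt(u^2 + 4), N = 0, assemble
  H = (EN − 2FM + GL) / (2(EG − F²)) = 0.
At (u, v) = (11/2, -pi/5): H = 0.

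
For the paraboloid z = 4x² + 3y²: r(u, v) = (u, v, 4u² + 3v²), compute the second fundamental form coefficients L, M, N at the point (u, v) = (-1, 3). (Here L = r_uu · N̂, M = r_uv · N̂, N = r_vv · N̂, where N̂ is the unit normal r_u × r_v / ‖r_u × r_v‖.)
L = 8*sqrt(389)/389;  M = 0;  N = 6*sqrt(389)/389

Compute the unit normal N̂(u, v) = (-8*u/sqrt(64*u^2 + 36*v^2 + 1), -6*v/sqrt(64*u^2 + 36*v^2 + 1), 1/sqrt(64*u^2 + 36*v^2 + 1)), and the second partials r_uu, r_uv, r_vv. Take dot products:
  L(u, v) = r_uu · N̂ = 8/sqrt(64*u^2 + 36*v^2 + 1),
  M(u, v) = r_uv · N̂ = 0,
  N(u, v) = r_vv · N̂ = 6/sqrt(64*u^2 + 36*v^2 + 1).
Evaluating at (u, v) = (-1, 3):
  L = 8*sqrt(389)/389, M = 0, N = 6*sqrt(389)/389.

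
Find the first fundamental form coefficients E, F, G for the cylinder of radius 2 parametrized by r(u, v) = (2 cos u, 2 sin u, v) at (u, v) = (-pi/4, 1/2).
E = 4;  F = 0;  G = 1

Partials: r_u = (-2*sin(u), 2*cos(u), 0), r_v = (0, 0, 1). As functions of (u, v):
  E = r_u · r_u = 4,
  F = r_u · r_v = 0,
  G = r_v · r_v = 1.
Evaluating at (u, v) = (-pi/4, 1/2): E = 4, F = 0, G = 1.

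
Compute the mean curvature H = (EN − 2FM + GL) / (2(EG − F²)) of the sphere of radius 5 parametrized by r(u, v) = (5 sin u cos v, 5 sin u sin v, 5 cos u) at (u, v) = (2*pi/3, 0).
H = -1/5

With E = 25, F = 0, G = 25*sin(u)^2, L = -5*sin(u)/Abs(sin(u)), M = 0, N = -5*sin(u)^3/Abs(sin(u)), assemble
  H = (EN − 2FM + GL) / (2(EG − F²)) = -sin(u)/(5*Abs(sin(u))).
At (u, v) = (2*pi/3, 0): H = -1/5.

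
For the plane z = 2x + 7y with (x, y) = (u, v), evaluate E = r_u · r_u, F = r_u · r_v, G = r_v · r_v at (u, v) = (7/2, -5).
E = 5;  F = 14;  G = 50

Partials: r_u = (1, 0, 2), r_v = (0, 1, 7). As functions of (u, v):
  E = r_u · r_u = 5,
  F = r_u · r_v = 14,
  G = r_v · r_v = 50.
Evaluating at (u, v) = (7/2, -5): E = 5, F = 14, G = 50.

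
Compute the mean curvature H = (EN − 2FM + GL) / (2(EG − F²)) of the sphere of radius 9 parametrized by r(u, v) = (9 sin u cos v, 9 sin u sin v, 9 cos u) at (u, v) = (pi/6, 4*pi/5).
H = -1/9

With E = 81, F = 0, G = 81*sin(u)^2, L = -9*sin(u)/Abs(sin(u)), M = 0, N = -9*sin(u)^3/Abs(sin(u)), assemble
  H = (EN − 2FM + GL) / (2(EG − F²)) = -sin(u)/(9*Abs(sin(u))).
At (u, v) = (pi/6, 4*pi/5): H = -1/9.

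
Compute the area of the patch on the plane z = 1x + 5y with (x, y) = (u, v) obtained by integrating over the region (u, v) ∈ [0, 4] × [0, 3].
Area = 36*sqrt(3)

Area = ∫∫ √(EG − F²) du dv with √(EG − F²) = 3*sqrt(3). Integrating over [0, 4] × [0, 3] gives 36*sqrt(3).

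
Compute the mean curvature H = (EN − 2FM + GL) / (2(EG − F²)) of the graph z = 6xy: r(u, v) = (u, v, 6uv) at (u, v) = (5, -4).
H = 4320*sqrt(1477)/2181529

With E = 36*v^2 + 1, F = 36*u*v, G = 36*u^2 + 1, L = 0, M = 6/sqrt(36*u^2 + 36*v^2 + 1), N = 0, assemble
  H = (EN − 2FM + GL) / (2(EG − F²)) = -216*u*v/(36*u^2 + 36*v^2 + 1)^(3/2).
At (u, v) = (5, -4): H = 4320*sqrt(1477)/2181529.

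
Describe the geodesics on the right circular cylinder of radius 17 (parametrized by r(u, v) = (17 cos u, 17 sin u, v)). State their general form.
The cylinder is flat (K = 0) and locally isometric to the plane via the development (u, v) ↦ (17 u, v). Geodesics are the pre-images of straight lines: circles (v constant), vertical lines (u constant), and helices (v = c · u + d) for constants c, d.

A right cylinder has E = 17², F = 0, G = 1, so EG − F² = 17², and L = −17, M = N = 0, giving K = (LN − M²)/(EG − F²) = 0 everywhere. A flat surface is locally isometric to the Euclidean plane via the map (u, v) ↦ (17 u, v). Straight lines in the (x̃, ỹ) plane pull back to: (a) horizontal circles (v = const), (b) vertical generators (u = const), and (c) helices (17 u tan θ = v, i.e. v = c · u + d).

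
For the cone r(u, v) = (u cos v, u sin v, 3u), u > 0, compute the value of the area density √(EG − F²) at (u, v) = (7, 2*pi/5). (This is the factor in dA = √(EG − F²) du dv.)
√(EG − F²)|_{(7, 2*pi/5)} = 7*sqrt(10)

E = 10, F = 0, G = u^2, so EG − F² = 10*u^2. Taking the positive square root: √(EG − F²) = sqrt(10)*Abs(u). At (u, v) = (7, 2*pi/5): 7*sqrt(10).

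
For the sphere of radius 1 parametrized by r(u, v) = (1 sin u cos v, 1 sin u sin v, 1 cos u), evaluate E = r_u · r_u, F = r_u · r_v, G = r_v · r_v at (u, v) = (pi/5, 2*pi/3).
E = 1;  F = 0;  G = 5/8 - sqrt(5)/8

Partials: r_u = (cos(u)*cos(v), sin(v)*cos(u), -sin(u)), r_v = (-sin(u)*sin(v), sin(u)*cos(v), 0). As functions of (u, v):
  E = r_u · r_u = 1,
  F = r_u · r_v = 0,
  G = r_v · r_v = sin(u)^2.
Evaluating at (u, v) = (pi/5, 2*pi/3): E = 1, F = 0, G = 5/8 - sqrt(5)/8.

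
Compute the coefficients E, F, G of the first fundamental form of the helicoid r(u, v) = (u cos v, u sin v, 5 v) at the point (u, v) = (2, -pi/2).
E = 1;  F = 0;  G = 29

Partials: r_u = (cos(v), sin(v), 0), r_v = (-u*sin(v), u*cos(v), 5). As functions of (u, v):
  E = r_u · r_u = 1,
  F = r_u · r_v = 0,
  G = r_v · r_v = u^2 + 25.
Evaluating at (u, v) = (2, -pi/2): E = 1, F = 0, G = 29.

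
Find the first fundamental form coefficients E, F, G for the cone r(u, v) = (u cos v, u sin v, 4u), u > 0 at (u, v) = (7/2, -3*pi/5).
E = 17;  F = 0;  G = 49/4

Partials: r_u = (cos(v), sin(v), 4), r_v = (-u*sin(v), u*cos(v), 0). As functions of (u, v):
  E = r_u · r_u = 17,
  F = r_u · r_v = 0,
  G = r_v · r_v = u^2.
Evaluating at (u, v) = (7/2, -3*pi/5): E = 17, F = 0, G = 49/4.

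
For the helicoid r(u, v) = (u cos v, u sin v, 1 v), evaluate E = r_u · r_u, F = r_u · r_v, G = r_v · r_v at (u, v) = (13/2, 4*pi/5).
E = 1;  F = 0;  G = 173/4

Partials: r_u = (cos(v), sin(v), 0), r_v = (-u*sin(v), u*cos(v), 1). As functions of (u, v):
  E = r_u · r_u = 1,
  F = r_u · r_v = 0,
  G = r_v · r_v = u^2 + 1.
Evaluating at (u, v) = (13/2, 4*pi/5): E = 1, F = 0, G = 173/4.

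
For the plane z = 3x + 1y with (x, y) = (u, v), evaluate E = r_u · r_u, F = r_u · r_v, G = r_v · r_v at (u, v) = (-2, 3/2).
E = 10;  F = 3;  G = 2

Partials: r_u = (1, 0, 3), r_v = (0, 1, 1). As functions of (u, v):
  E = r_u · r_u = 10,
  F = r_u · r_v = 3,
  G = r_v · r_v = 2.
Evaluating at (u, v) = (-2, 3/2): E = 10, F = 3, G = 2.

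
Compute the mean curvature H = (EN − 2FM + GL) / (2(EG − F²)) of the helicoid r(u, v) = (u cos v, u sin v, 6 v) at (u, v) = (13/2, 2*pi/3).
H = 0

With E = 1, F = 0, G = u^2 + 36, L = 0, M = -6/sqrt(u^2 + 36), N = 0, assemble
  H = (EN − 2FM + GL) / (2(EG − F²)) = 0.
At (u, v) = (13/2, 2*pi/3): H = 0.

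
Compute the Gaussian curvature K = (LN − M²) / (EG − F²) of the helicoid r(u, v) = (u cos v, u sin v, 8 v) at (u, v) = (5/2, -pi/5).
K = -1024/78961

Coefficients of the first fundamental form: E = 1, F = 0, G = u^2 + 64.
Coefficients of the second fundamental form: L = 0, M = -8/sqrt(u^2 + 64), N = 0.
Assemble K = (LN − M²)/(EG − F²) = -64/(u^2 + 64)^2. At (u, v) = (5/2, -pi/5): K = -1024/78961.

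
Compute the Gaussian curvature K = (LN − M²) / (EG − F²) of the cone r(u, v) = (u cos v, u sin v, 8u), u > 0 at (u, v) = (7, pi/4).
K = 0

Coefficients of the first fundamental form: E = 65, F = 0, G = u^2.
Coefficients of the second fundamental form: L = 0, M = 0, N = 8*sqrt(65)*u^2/(65*Abs(u)).
Assemble K = (LN − M²)/(EG − F²) = 0. At (u, v) = (7, pi/4): K = 0.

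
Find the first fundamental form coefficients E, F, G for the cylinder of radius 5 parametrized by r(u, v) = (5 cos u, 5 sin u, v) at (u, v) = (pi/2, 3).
E = 25;  F = 0;  G = 1

Partials: r_u = (-5*sin(u), 5*cos(u), 0), r_v = (0, 0, 1). As functions of (u, v):
  E = r_u · r_u = 25,
  F = r_u · r_v = 0,
  G = r_v · r_v = 1.
Evaluating at (u, v) = (pi/2, 3): E = 25, F = 0, G = 1.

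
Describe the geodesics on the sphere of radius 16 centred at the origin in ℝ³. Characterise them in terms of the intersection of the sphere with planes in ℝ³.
Geodesics on the sphere of radius 16 are great circles — circles of radius 16 obtained as the intersection of the sphere with planes through the origin (the centre of the sphere).

A curve α(t) of nonzero constant speed on the sphere of radius 16 is a geodesic iff its acceleration α̈ is everywhere normal to the surface, i.e. parallel to the radial vector α(t). Then d/dt(α × α̇) = α̇ × α̇ + α × α̈ = 0, so α × α̇ is a constant vector n ≠ 0 and α(t) · n = 0 for all t: α lies in the plane through the origin with normal n. The intersection of that plane with the sphere is a circle of radius 16 (a great circle). Conversely, a great circle traversed at constant speed has centripetal acceleration pointing at the origin, hence normal to the sphere, so every great circle is a geodesic.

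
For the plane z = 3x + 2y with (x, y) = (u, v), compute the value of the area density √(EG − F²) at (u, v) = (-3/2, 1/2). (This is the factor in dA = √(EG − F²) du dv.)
√(EG − F²)|_{(-3/2, 1/2)} = sqrt(14)

E = 10, F = 6, G = 5, so EG − F² = 14. Taking the positive square root: √(EG − F²) = sqrt(14). At (u, v) = (-3/2, 1/2): sqrt(14).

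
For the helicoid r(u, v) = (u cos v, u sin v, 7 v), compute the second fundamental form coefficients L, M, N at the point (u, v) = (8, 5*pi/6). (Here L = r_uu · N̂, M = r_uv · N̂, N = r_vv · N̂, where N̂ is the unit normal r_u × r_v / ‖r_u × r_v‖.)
L = 0;  M = -7*sqrt(113)/113;  N = 0

Compute the unit normal N̂(u, v) = (7*sin(v)/sqrt(u^2 + 49), -7*cos(v)/sqrt(u^2 + 49), u/sqrt(u^2 + 49)), and the second partials r_uu, r_uv, r_vv. Take dot products:
  L(u, v) = r_uu · N̂ = 0,
  M(u, v) = r_uv · N̂ = -7/sqrt(u^2 + 49),
  N(u, v) = r_vv · N̂ = 0.
Evaluating at (u, v) = (8, 5*pi/6):
  L = 0, M = -7*sqrt(113)/113, N = 0.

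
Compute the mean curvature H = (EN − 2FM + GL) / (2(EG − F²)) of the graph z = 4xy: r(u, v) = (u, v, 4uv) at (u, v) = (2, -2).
H = 256*sqrt(129)/16641

With E = 16*v^2 + 1, F = 16*u*v, G = 16*u^2 + 1, L = 0, M = 4/sqrt(16*u^2 + 16*v^2 + 1), N = 0, assemble
  H = (EN − 2FM + GL) / (2(EG − F²)) = -64*u*v/(16*u^2 + 16*v^2 + 1)^(3/2).
At (u, v) = (2, -2): H = 256*sqrt(129)/16641.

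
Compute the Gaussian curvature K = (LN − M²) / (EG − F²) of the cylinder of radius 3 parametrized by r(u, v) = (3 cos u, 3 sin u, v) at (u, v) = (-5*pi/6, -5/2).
K = 0

Coefficients of the first fundamental form: E = 9, F = 0, G = 1.
Coefficients of the second fundamental form: L = -3, M = 0, N = 0.
Assemble K = (LN − M²)/(EG − F²) = 0. At (u, v) = (-5*pi/6, -5/2): K = 0.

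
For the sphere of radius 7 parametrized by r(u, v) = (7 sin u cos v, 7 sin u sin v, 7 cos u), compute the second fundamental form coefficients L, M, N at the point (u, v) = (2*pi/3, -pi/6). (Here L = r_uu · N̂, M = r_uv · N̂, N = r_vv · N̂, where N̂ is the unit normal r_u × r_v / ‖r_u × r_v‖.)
L = -7;  M = 0;  N = -21/4

Compute the unit normal N̂(u, v) = (sin(u)^2*cos(v)/Abs(sin(u)), sin(u)^2*sin(v)/Abs(sin(u)), sin(2*u)/(2*Abs(sin(u)))), and the second partials r_uu, r_uv, r_vv. Take dot products:
  L(u, v) = r_uu · N̂ = -7*sin(u)/Abs(sin(u)),
  M(u, v) = r_uv · N̂ = 0,
  N(u, v) = r_vv · N̂ = -7*sin(u)^3/Abs(sin(u)).
Evaluating at (u, v) = (2*pi/3, -pi/6):
  L = -7, M = 0, N = -21/4.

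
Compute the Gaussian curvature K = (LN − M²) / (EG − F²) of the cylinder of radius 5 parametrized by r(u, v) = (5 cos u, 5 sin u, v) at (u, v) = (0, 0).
K = 0

Coefficients of the first fundamental form: E = 25, F = 0, G = 1.
Coefficients of the second fundamental form: L = -5, M = 0, N = 0.
Assemble K = (LN − M²)/(EG − F²) = 0. At (u, v) = (0, 0): K = 0.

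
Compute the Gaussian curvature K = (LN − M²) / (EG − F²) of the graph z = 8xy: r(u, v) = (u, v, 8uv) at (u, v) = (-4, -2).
K = -64/1640961

Coefficients of the first fundamental form: E = 64*v^2 + 1, F = 64*u*v, G = 64*u^2 + 1.
Coefficients of the second fundamental form: L = 0, M = 8/sqrt(64*u^2 + 64*v^2 + 1), N = 0.
Assemble K = (LN − M²)/(EG − F²) = -64/(4096*u^4 + 8192*u^2*v^2 + 128*u^2 + 4096*v^4 + 128*v^2 + 1). At (u, v) = (-4, -2): K = -64/1640961.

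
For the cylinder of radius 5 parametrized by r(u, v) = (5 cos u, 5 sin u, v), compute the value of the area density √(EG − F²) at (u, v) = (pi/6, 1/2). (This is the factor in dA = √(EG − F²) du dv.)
√(EG − F²)|_{(pi/6, 1/2)} = 5

E = 25, F = 0, G = 1, so EG − F² = 25. Taking the positive square root: √(EG − F²) = 5. At (u, v) = (pi/6, 1/2): 5.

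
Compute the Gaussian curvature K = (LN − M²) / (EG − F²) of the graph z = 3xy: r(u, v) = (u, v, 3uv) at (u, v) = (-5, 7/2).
K = -144/1809025

Coefficients of the first fundamental form: E = 9*v^2 + 1, F = 9*u*v, G = 9*u^2 + 1.
Coefficients of the second fundamental form: L = 0, M = 3/sqrt(9*u^2 + 9*v^2 + 1), N = 0.
Assemble K = (LN − M²)/(EG − F²) = -9/(81*u^4 + 162*u^2*v^2 + 18*u^2 + 81*v^4 + 18*v^2 + 1). At (u, v) = (-5, 7/2): K = -144/1809025.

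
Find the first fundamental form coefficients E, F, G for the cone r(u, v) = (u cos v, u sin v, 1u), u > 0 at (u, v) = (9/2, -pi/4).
E = 2;  F = 0;  G = 81/4

Partials: r_u = (cos(v), sin(v), 1), r_v = (-u*sin(v), u*cos(v), 0). As functions of (u, v):
  E = r_u · r_u = 2,
  F = r_u · r_v = 0,
  G = r_v · r_v = u^2.
Evaluating at (u, v) = (9/2, -pi/4): E = 2, F = 0, G = 81/4.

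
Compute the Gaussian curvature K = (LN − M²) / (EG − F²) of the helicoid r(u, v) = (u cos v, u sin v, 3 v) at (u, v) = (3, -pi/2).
K = -1/36

Coefficients of the first fundamental form: E = 1, F = 0, G = u^2 + 9.
Coefficients of the second fundamental form: L = 0, M = -3/sqrt(u^2 + 9), N = 0.
Assemble K = (LN − M²)/(EG − F²) = -9/(u^2 + 9)^2. At (u, v) = (3, -pi/2): K = -1/36.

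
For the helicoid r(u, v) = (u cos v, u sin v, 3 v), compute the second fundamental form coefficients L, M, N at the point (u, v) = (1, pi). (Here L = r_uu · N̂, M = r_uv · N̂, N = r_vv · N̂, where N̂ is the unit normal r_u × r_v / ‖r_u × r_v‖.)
L = 0;  M = -3*sqrt(10)/10;  N = 0

Compute the unit normal N̂(u, v) = (3*sin(v)/sqrt(u^2 + 9), -3*cos(v)/sqrt(u^2 + 9), u/sqrt(u^2 + 9)), and the second partials r_uu, r_uv, r_vv. Take dot products:
  L(u, v) = r_uu · N̂ = 0,
  M(u, v) = r_uv · N̂ = -3/sqrt(u^2 + 9),
  N(u, v) = r_vv · N̂ = 0.
Evaluating at (u, v) = (1, pi):
  L = 0, M = -3*sqrt(10)/10, N = 0.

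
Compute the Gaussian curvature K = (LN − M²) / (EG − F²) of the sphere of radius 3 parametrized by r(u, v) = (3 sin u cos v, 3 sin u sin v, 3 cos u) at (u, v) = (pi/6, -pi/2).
K = 1/9

Coefficients of the first fundamental form: E = 9, F = 0, G = 9*sin(u)^2.
Coefficients of the second fundamental form: L = -3*sin(u)/Abs(sin(u)), M = 0, N = -3*sin(u)^3/Abs(sin(u)).
Assemble K = (LN − M²)/(EG − F²) = 1/9. At (u, v) = (pi/6, -pi/2): K = 1/9.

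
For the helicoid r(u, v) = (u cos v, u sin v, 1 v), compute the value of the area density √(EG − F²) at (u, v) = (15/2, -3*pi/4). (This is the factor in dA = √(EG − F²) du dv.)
√(EG − F²)|_{(15/2, -3*pi/4)} = sqrt(229)/2

E = 1, F = 0, G = u^2 + 1, so EG − F² = u^2 + 1. Taking the positive square root: √(EG − F²) = sqrt(u^2 + 1). At (u, v) = (15/2, -3*pi/4): sqrt(229)/2.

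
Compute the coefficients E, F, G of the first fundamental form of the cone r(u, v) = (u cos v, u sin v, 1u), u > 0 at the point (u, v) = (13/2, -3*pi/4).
E = 2;  F = 0;  G = 169/4

Partials: r_u = (cos(v), sin(v), 1), r_v = (-u*sin(v), u*cos(v), 0). As functions of (u, v):
  E = r_u · r_u = 2,
  F = r_u · r_v = 0,
  G = r_v · r_v = u^2.
Evaluating at (u, v) = (13/2, -3*pi/4): E = 2, F = 0, G = 169/4.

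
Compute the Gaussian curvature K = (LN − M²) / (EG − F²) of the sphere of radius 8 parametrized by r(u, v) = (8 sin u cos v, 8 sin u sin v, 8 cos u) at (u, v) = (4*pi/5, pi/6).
K = 1/64

Coefficients of the first fundamental form: E = 64, F = 0, G = 64*sin(u)^2.
Coefficients of the second fundamental form: L = -8*sin(u)/Abs(sin(u)), M = 0, N = -8*sin(u)^3/Abs(sin(u)).
Assemble K = (LN − M²)/(EG − F²) = 1/64. At (u, v) = (4*pi/5, pi/6): K = 1/64.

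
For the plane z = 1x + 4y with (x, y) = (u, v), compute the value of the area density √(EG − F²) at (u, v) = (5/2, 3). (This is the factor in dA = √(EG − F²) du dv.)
√(EG − F²)|_{(5/2, 3)} = 3*sqrt(2)

E = 2, F = 4, G = 17, so EG − F² = 18. Taking the positive square root: √(EG − F²) = 3*sqrt(2). At (u, v) = (5/2, 3): 3*sqrt(2).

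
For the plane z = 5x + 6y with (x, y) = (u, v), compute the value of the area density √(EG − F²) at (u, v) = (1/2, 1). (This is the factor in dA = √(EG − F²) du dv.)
√(EG − F²)|_{(1/2, 1)} = sqrt(62)

E = 26, F = 30, G = 37, so EG − F² = 62. Taking the positive square root: √(EG − F²) = sqrt(62). At (u, v) = (1/2, 1): sqrt(62).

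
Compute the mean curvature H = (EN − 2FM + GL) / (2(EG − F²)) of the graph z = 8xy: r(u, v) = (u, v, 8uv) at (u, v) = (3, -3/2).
H = 2304*sqrt(721)/519841

With E = 64*v^2 + 1, F = 64*u*v, G = 64*u^2 + 1, L = 0, M = 8/sqrt(64*u^2 + 64*v^2 + 1), N = 0, assemble
  H = (EN − 2FM + GL) / (2(EG − F²)) = -512*u*v/(64*u^2 + 64*v^2 + 1)^(3/2).
At (u, v) = (3, -3/2): H = 2304*sqrt(721)/519841.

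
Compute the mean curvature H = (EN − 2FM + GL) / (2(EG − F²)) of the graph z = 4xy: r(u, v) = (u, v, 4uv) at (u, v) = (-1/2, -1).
H = -32*sqrt(21)/441

With E = 16*v^2 + 1, F = 16*u*v, G = 16*u^2 + 1, L = 0, M = 4/sqrt(16*u^2 + 16*v^2 + 1), N = 0, assemble
  H = (EN − 2FM + GL) / (2(EG − F²)) = -64*u*v/(16*u^2 + 16*v^2 + 1)^(3/2).
At (u, v) = (-1/2, -1): H = -32*sqrt(21)/441.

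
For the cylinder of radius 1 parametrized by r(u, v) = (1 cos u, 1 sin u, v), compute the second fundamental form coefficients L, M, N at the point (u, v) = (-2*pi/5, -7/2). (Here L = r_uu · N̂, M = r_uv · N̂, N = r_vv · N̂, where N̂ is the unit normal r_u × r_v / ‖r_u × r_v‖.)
L = -1;  M = 0;  N = 0

Compute the unit normal N̂(u, v) = (cos(u), sin(u), 0), and the second partials r_uu, r_uv, r_vv. Take dot products:
  L(u, v) = r_uu · N̂ = -1,
  M(u, v) = r_uv · N̂ = 0,
  N(u, v) = r_vv · N̂ = 0.
Evaluating at (u, v) = (-2*pi/5, -7/2):
  L = -1, M = 0, N = 0.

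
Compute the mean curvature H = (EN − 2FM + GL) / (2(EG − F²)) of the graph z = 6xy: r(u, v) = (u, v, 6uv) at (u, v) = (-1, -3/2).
H = -81*sqrt(118)/3481

With E = 36*v^2 + 1, F = 36*u*v, G = 36*u^2 + 1, L = 0, M = 6/sqrt(36*u^2 + 36*v^2 + 1), N = 0, assemble
  H = (EN − 2FM + GL) / (2(EG − F²)) = -216*u*v/(36*u^2 + 36*v^2 + 1)^(3/2).
At (u, v) = (-1, -3/2): H = -81*sqrt(118)/3481.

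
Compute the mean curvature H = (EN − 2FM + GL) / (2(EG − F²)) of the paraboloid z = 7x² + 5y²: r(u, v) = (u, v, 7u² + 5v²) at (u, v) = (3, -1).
H = 9532*sqrt(1865)/3478225

With E = 196*u^2 + 1, F = 140*u*v, G = 100*v^2 + 1, L = 14/sqrt(196*u^2 + 100*v^2 + 1), M = 0, N = 10/sqrt(196*u^2 + 100*v^2 + 1), assemble
  H = (EN − 2FM + GL) / (2(EG − F²)) = 4*(245*u^2 + 175*v^2 + 3)/(196*u^2 + 100*v^2 + 1)^(3/2).
At (u, v) = (3, -1): H = 9532*sqrt(1865)/3478225.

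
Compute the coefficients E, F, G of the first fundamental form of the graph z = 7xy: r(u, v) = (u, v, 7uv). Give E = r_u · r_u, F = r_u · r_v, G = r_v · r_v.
E = 49*v^2 + 1;  F = 49*u*v;  G = 49*u^2 + 1

Compute partials: r_u = (1, 0, 7*v), r_v = (0, 1, 7*u). Then
  E = r_u · r_u = 49*v^2 + 1,
  F = r_u · r_v = 49*u*v,
  G = r_v · r_v = 49*u^2 + 1.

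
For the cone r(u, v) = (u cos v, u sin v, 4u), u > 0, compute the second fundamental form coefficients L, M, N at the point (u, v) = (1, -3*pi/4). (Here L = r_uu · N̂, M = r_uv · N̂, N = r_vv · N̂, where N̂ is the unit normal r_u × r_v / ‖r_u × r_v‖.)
L = 0;  M = 0;  N = 4*sqrt(17)/17

Compute the unit normal N̂(u, v) = (-4*sqrt(17)*u*cos(v)/(17*Abs(u)), -4*sqrt(17)*u*sin(v)/(17*Abs(u)), sqrt(17)*u/(17*Abs(u))), and the second partials r_uu, r_uv, r_vv. Take dot products:
  L(u, v) = r_uu · N̂ = 0,
  M(u, v) = r_uv · N̂ = 0,
  N(u, v) = r_vv · N̂ = 4*sqrt(17)*u^2/(17*Abs(u)).
Evaluating at (u, v) = (1, -3*pi/4):
  L = 0, M = 0, N = 4*sqrt(17)/17.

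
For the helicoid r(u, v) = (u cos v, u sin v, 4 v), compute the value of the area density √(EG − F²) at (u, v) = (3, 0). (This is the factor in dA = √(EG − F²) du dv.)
√(EG − F²)|_{(3, 0)} = 5

E = 1, F = 0, G = u^2 + 16, so EG − F² = u^2 + 16. Taking the positive square root: √(EG − F²) = sqrt(u^2 + 16). At (u, v) = (3, 0): 5.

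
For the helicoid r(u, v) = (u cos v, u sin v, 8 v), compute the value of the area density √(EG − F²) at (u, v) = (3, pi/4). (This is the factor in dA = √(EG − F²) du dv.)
√(EG − F²)|_{(3, pi/4)} = sqrt(73)

E = 1, F = 0, G = u^2 + 64, so EG − F² = u^2 + 64. Taking the positive square root: √(EG − F²) = sqrt(u^2 + 64). At (u, v) = (3, pi/4): sqrt(73).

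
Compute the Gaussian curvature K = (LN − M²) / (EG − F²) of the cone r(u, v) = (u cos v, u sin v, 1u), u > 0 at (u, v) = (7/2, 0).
K = 0

Coefficients of the first fundamental form: E = 2, F = 0, G = u^2.
Coefficients of the second fundamental form: L = 0, M = 0, N = sqrt(2)*u^2/(2*Abs(u)).
Assemble K = (LN − M²)/(EG − F²) = 0. At (u, v) = (7/2, 0): K = 0.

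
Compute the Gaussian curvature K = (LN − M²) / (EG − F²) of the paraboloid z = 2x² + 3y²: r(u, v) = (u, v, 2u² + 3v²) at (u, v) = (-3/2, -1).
K = 24/5329

Coefficients of the first fundamental form: E = 16*u^2 + 1, F = 24*u*v, G = 36*v^2 + 1.
Coefficients of the second fundamental form: L = 4/sqrt(16*u^2 + 36*v^2 + 1), M = 0, N = 6/sqrt(16*u^2 + 36*v^2 + 1).
Assemble K = (LN − M²)/(EG − F²) = 24/(256*u^4 + 1152*u^2*v^2 + 32*u^2 + 1296*v^4 + 72*v^2 + 1). At (u, v) = (-3/2, -1): K = 24/5329.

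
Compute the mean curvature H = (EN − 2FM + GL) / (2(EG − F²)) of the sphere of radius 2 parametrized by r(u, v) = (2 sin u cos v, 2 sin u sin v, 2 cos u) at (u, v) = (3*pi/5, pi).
H = -1/2

With E = 4, F = 0, G = 4*sin(u)^2, L = -2*sin(u)/Abs(sin(u)), M = 0, N = -2*sin(u)^3/Abs(sin(u)), assemble
  H = (EN − 2FM + GL) / (2(EG − F²)) = -sin(u)/(2*Abs(sin(u))).
At (u, v) = (3*pi/5, pi): H = -1/2.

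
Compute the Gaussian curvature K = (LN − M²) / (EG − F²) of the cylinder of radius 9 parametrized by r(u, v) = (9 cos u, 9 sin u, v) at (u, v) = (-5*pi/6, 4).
K = 0

Coefficients of the first fundamental form: E = 81, F = 0, G = 1.
Coefficients of the second fundamental form: L = -9, M = 0, N = 0.
Assemble K = (LN − M²)/(EG − F²) = 0. At (u, v) = (-5*pi/6, 4): K = 0.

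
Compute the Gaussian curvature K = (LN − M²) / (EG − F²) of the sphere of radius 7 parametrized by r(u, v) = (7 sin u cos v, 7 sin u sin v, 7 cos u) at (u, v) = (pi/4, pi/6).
K = 1/49

Coefficients of the first fundamental form: E = 49, F = 0, G = 49*sin(u)^2.
Coefficients of the second fundamental form: L = -7*sin(u)/Abs(sin(u)), M = 0, N = -7*sin(u)^3/Abs(sin(u)).
Assemble K = (LN − M²)/(EG − F²) = 1/49. At (u, v) = (pi/4, pi/6): K = 1/49.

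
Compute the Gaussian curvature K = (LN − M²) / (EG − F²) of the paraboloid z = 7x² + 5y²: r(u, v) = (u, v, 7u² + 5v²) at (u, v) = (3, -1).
K = 28/695645

Coefficients of the first fundamental form: E = 196*u^2 + 1, F = 140*u*v, G = 100*v^2 + 1.
Coefficients of the second fundamental form: L = 14/sqrt(196*u^2 + 100*v^2 + 1), M = 0, N = 10/sqrt(196*u^2 + 100*v^2 + 1).
Assemble K = (LN − M²)/(EG − F²) = 140/(38416*u^4 + 39200*u^2*v^2 + 392*u^2 + 10000*v^4 + 200*v^2 + 1). At (u, v) = (3, -1): K = 28/695645.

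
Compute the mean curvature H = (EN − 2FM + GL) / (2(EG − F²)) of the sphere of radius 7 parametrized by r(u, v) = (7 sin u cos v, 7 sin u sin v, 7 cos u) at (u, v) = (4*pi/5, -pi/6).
H = -1/7

With E = 49, F = 0, G = 49*sin(u)^2, L = -7*sin(u)/Abs(sin(u)), M = 0, N = -7*sin(u)^3/Abs(sin(u)), assemble
  H = (EN − 2FM + GL) / (2(EG − F²)) = -sin(u)/(7*Abs(sin(u))).
At (u, v) = (4*pi/5, -pi/6): H = -1/7.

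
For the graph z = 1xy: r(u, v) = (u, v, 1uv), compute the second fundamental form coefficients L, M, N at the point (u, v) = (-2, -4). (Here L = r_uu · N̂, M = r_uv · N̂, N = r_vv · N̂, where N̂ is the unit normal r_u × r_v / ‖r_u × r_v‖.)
L = 0;  M = sqrt(21)/21;  N = 0

Compute the unit normal N̂(u, v) = (-v/sqrt(u^2 + v^2 + 1), -u/sqrt(u^2 + v^2 + 1), 1/sqrt(u^2 + v^2 + 1)), and the second partials r_uu, r_uv, r_vv. Take dot products:
  L(u, v) = r_uu · N̂ = 0,
  M(u, v) = r_uv · N̂ = 1/sqrt(u^2 + v^2 + 1),
  N(u, v) = r_vv · N̂ = 0.
Evaluating at (u, v) = (-2, -4):
  L = 0, M = sqrt(21)/21, N = 0.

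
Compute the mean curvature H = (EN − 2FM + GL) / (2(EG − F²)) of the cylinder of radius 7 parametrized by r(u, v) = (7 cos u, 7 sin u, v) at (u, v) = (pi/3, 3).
H = -1/14

With E = 49, F = 0, G = 1, L = -7, M = 0, N = 0, assemble
  H = (EN − 2FM + GL) / (2(EG − F²)) = -1/14.
At (u, v) = (pi/3, 3): H = -1/14.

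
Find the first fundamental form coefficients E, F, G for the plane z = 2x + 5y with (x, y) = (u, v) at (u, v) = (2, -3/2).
E = 5;  F = 10;  G = 26

Partials: r_u = (1, 0, 2), r_v = (0, 1, 5). As functions of (u, v):
  E = r_u · r_u = 5,
  F = r_u · r_v = 10,
  G = r_v · r_v = 26.
Evaluating at (u, v) = (2, -3/2): E = 5, F = 10, G = 26.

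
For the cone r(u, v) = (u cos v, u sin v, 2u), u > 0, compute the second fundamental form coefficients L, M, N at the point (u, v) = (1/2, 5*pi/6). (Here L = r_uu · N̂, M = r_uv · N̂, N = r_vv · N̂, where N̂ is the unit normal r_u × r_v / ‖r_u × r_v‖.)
L = 0;  M = 0;  N = sqrt(5)/5

Compute the unit normal N̂(u, v) = (-2*sqrt(5)*u*cos(v)/(5*Abs(u)), -2*sqrt(5)*u*sin(v)/(5*Abs(u)), sqrt(5)*u/(5*Abs(u))), and the second partials r_uu, r_uv, r_vv. Take dot products:
  L(u, v) = r_uu · N̂ = 0,
  M(u, v) = r_uv · N̂ = 0,
  N(u, v) = r_vv · N̂ = 2*sqrt(5)*u^2/(5*Abs(u)).
Evaluating at (u, v) = (1/2, 5*pi/6):
  L = 0, M = 0, N = sqrt(5)/5.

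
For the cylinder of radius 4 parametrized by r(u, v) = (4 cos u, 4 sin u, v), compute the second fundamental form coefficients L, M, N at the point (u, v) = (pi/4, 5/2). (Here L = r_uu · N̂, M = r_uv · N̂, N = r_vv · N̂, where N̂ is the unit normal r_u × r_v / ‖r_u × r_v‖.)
L = -4;  M = 0;  N = 0

Compute the unit normal N̂(u, v) = (cos(u), sin(u), 0), and the second partials r_uu, r_uv, r_vv. Take dot products:
  L(u, v) = r_uu · N̂ = -4,
  M(u, v) = r_uv · N̂ = 0,
  N(u, v) = r_vv · N̂ = 0.
Evaluating at (u, v) = (pi/4, 5/2):
  L = -4, M = 0, N = 0.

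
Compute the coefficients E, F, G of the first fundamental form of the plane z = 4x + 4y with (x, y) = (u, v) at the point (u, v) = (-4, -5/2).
E = 17;  F = 16;  G = 17

Partials: r_u = (1, 0, 4), r_v = (0, 1, 4). As functions of (u, v):
  E = r_u · r_u = 17,
  F = r_u · r_v = 16,
  G = r_v · r_v = 17.
Evaluating at (u, v) = (-4, -5/2): E = 17, F = 16, G = 17.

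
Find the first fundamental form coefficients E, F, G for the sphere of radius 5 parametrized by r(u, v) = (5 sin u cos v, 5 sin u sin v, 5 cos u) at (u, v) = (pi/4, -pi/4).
E = 25;  F = 0;  G = 25/2

Partials: r_u = (5*cos(u)*cos(v), 5*sin(v)*cos(u), -5*sin(u)), r_v = (-5*sin(u)*sin(v), 5*sin(u)*cos(v), 0). As functions of (u, v):
  E = r_u · r_u = 25,
  F = r_u · r_v = 0,
  G = r_v · r_v = 25*sin(u)^2.
Evaluating at (u, v) = (pi/4, -pi/4): E = 25, F = 0, G = 25/2.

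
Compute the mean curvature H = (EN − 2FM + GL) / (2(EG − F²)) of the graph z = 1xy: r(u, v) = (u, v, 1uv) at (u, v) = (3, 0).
H = 0

With E = v^2 + 1, F = u*v, G = u^2 + 1, L = 0, M = 1/sqrt(u^2 + v^2 + 1), N = 0, assemble
  H = (EN − 2FM + GL) / (2(EG − F²)) = -u*v/(u^2 + v^2 + 1)^(3/2).
At (u, v) = (3, 0): H = 0.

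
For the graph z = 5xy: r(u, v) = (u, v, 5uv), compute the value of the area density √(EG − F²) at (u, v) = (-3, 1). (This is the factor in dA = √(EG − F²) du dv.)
√(EG − F²)|_{(-3, 1)} = sqrt(251)

E = 25*v^2 + 1, F = 25*u*v, G = 25*u^2 + 1, so EG − F² = 25*u^2 + 25*v^2 + 1. Taking the positive square root: √(EG − F²) = sqrt(25*u^2 + 25*v^2 + 1). At (u, v) = (-3, 1): sqrt(251).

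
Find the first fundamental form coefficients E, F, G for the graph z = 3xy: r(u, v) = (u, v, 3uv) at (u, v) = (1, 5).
E = 226;  F = 45;  G = 10

Partials: r_u = (1, 0, 3*v), r_v = (0, 1, 3*u). As functions of (u, v):
  E = r_u · r_u = 9*v^2 + 1,
  F = r_u · r_v = 9*u*v,
  G = r_v · r_v = 9*u^2 + 1.
Evaluating at (u, v) = (1, 5): E = 226, F = 45, G = 10.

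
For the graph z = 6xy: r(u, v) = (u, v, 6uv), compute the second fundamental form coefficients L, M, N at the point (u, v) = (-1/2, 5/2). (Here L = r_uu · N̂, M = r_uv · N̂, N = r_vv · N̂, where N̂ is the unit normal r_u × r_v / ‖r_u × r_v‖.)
L = 0;  M = 6*sqrt(235)/235;  N = 0

Compute the unit normal N̂(u, v) = (-6*v/sqrt(36*u^2 + 36*v^2 + 1), -6*u/sqrt(36*u^2 + 36*v^2 + 1), 1/sqrt(36*u^2 + 36*v^2 + 1)), and the second partials r_uu, r_uv, r_vv. Take dot products:
  L(u, v) = r_uu · N̂ = 0,
  M(u, v) = r_uv · N̂ = 6/sqrt(36*u^2 + 36*v^2 + 1),
  N(u, v) = r_vv · N̂ = 0.
Evaluating at (u, v) = (-1/2, 5/2):
  L = 0, M = 6*sqrt(235)/235, N = 0.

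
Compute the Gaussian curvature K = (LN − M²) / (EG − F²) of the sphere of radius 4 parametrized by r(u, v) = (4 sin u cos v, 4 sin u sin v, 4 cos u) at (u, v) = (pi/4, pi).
K = 1/16

Coefficients of the first fundamental form: E = 16, F = 0, G = 16*sin(u)^2.
Coefficients of the second fundamental form: L = -4*sin(u)/Abs(sin(u)), M = 0, N = -4*sin(u)^3/Abs(sin(u)).
Assemble K = (LN − M²)/(EG − F²) = 1/16. At (u, v) = (pi/4, pi): K = 1/16.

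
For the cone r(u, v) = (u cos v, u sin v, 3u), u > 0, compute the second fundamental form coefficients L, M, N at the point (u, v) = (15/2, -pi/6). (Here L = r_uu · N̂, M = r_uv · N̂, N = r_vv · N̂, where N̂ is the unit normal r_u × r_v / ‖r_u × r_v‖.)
L = 0;  M = 0;  N = 9*sqrt(10)/4

Compute the unit normal N̂(u, v) = (-3*sqrt(10)*u*cos(v)/(10*Abs(u)), -3*sqrt(10)*u*sin(v)/(10*Abs(u)), sqrt(10)*u/(10*Abs(u))), and the second partials r_uu, r_uv, r_vv. Take dot products:
  L(u, v) = r_uu · N̂ = 0,
  M(u, v) = r_uv · N̂ = 0,
  N(u, v) = r_vv · N̂ = 3*sqrt(10)*u^2/(10*Abs(u)).
Evaluating at (u, v) = (15/2, -pi/6):
  L = 0, M = 0, N = 9*sqrt(10)/4.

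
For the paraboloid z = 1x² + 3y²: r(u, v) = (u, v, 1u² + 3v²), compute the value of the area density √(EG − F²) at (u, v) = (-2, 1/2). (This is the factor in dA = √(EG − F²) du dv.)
√(EG − F²)|_{(-2, 1/2)} = sqrt(26)

E = 4*u^2 + 1, F = 12*u*v, G = 36*v^2 + 1, so EG − F² = 4*u^2 + 36*v^2 + 1. Taking the positive square root: √(EG − F²) = sqrt(4*u^2 + 36*v^2 + 1). At (u, v) = (-2, 1/2): sqrt(26).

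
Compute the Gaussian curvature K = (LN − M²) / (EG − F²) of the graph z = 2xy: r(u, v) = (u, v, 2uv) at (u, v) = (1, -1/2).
K = -1/9

Coefficients of the first fundamental form: E = 4*v^2 + 1, F = 4*u*v, G = 4*u^2 + 1.
Coefficients of the second fundamental form: L = 0, M = 2/sqrt(4*u^2 + 4*v^2 + 1), N = 0.
Assemble K = (LN − M²)/(EG − F²) = -4/(16*u^4 + 32*u^2*v^2 + 8*u^2 + 16*v^4 + 8*v^2 + 1). At (u, v) = (1, -1/2): K = -1/9.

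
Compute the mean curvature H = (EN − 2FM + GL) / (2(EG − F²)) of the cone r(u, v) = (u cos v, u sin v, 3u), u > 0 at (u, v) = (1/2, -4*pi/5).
H = 3*sqrt(10)/10

With E = 10, F = 0, G = u^2, L = 0, M = 0, N = 3*sqrt(10)*u^2/(10*Abs(u)), assemble
  H = (EN − 2FM + GL) / (2(EG − F²)) = 3*sqrt(10)/(20*Abs(u)).
At (u, v) = (1/2, -4*pi/5): H = 3*sqrt(10)/10.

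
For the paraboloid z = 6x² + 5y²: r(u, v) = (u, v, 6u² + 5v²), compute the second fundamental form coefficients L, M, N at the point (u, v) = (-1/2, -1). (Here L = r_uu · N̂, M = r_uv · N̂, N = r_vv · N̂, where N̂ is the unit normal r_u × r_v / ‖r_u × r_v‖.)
L = 12*sqrt(137)/137;  M = 0;  N = 10*sqrt(137)/137

Compute the unit normal N̂(u, v) = (-12*u/sqrt(144*u^2 + 100*v^2 + 1), -10*v/sqrt(144*u^2 + 100*v^2 + 1), 1/sqrt(144*u^2 + 100*v^2 + 1)), and the second partials r_uu, r_uv, r_vv. Take dot products:
  L(u, v) = r_uu · N̂ = 12/sqrt(144*u^2 + 100*v^2 + 1),
  M(u, v) = r_uv · N̂ = 0,
  N(u, v) = r_vv · N̂ = 10/sqrt(144*u^2 + 100*v^2 + 1).
Evaluating at (u, v) = (-1/2, -1):
  L = 12*sqrt(137)/137, M = 0, N = 10*sqrt(137)/137.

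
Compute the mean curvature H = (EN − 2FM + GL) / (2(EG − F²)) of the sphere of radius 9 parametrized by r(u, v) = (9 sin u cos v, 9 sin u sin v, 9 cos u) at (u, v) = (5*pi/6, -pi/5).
H = -1/9

With E = 81, F = 0, G = 81*sin(u)^2, L = -9*sin(u)/Abs(sin(u)), M = 0, N = -9*sin(u)^3/Abs(sin(u)), assemble
  H = (EN − 2FM + GL) / (2(EG − F²)) = -sin(u)/(9*Abs(sin(u))).
At (u, v) = (5*pi/6, -pi/5): H = -1/9.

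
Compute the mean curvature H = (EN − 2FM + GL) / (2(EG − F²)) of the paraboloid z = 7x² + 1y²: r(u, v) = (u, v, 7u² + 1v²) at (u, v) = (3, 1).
H = 1800*sqrt(1769)/3129361

With E = 196*u^2 + 1, F = 28*u*v, G = 4*v^2 + 1, L = 14/sqrt(196*u^2 + 4*v^2 + 1), M = 0, N = 2/sqrt(196*u^2 + 4*v^2 + 1), assemble
  H = (EN − 2FM + GL) / (2(EG − F²)) = 4*(49*u^2 + 7*v^2 + 2)/(196*u^2 + 4*v^2 + 1)^(3/2).
At (u, v) = (3, 1): H = 1800*sqrt(1769)/3129361.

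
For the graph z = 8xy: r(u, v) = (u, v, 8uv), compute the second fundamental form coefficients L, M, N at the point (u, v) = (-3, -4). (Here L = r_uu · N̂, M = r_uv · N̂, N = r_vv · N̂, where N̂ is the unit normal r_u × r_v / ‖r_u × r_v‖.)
L = 0;  M = 8*sqrt(1601)/1601;  N = 0

Compute the unit normal N̂(u, v) = (-8*v/sqrt(64*u^2 + 64*v^2 + 1), -8*u/sqrt(64*u^2 + 64*v^2 + 1), 1/sqrt(64*u^2 + 64*v^2 + 1)), and the second partials r_uu, r_uv, r_vv. Take dot products:
  L(u, v) = r_uu · N̂ = 0,
  M(u, v) = r_uv · N̂ = 8/sqrt(64*u^2 + 64*v^2 + 1),
  N(u, v) = r_vv · N̂ = 0.
Evaluating at (u, v) = (-3, -4):
  L = 0, M = 8*sqrt(1601)/1601, N = 0.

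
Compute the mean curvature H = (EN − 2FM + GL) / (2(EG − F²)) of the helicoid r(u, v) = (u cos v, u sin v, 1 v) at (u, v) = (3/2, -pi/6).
H = 0

With E = 1, F = 0, G = u^2 + 1, L = 0, M = -1/sqrt(u^2 + 1), N = 0, assemble
  H = (EN − 2FM + GL) / (2(EG − F²)) = 0.
At (u, v) = (3/2, -pi/6): H = 0.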